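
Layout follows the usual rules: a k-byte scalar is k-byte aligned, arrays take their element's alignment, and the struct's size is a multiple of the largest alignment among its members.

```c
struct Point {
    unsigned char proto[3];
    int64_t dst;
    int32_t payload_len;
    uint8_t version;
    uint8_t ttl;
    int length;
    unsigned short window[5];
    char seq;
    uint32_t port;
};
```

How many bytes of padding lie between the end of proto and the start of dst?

5

@0: proto [3B, align 1] → 3
+5 pad (align 8)
@8: dst [8B, align 8] → 16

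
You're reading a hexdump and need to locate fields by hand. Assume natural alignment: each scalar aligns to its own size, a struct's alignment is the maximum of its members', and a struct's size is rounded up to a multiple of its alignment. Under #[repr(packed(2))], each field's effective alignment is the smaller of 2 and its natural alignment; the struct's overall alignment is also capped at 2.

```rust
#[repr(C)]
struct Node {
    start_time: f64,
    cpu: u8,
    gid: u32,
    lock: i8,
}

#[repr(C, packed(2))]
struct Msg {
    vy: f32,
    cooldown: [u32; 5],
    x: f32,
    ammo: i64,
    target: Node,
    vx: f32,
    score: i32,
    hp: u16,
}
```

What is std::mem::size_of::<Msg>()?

70 bytes

Node: start_time at 0 (size 8, align 8) → ends 8; cpu at 8 (size 1, align 1) → ends 9; pad 3 to align 4 for gid; gid at 12 (size 4, align 4) → ends 16; lock at 16 (size 1, align 1) → ends 17; tail pad 7 to reach multiple of 8; total 24 bytes, alignment 8
vy at 0 (size 4, align 2) → ends 4
cooldown at 4 (size 20, align 2) → ends 24
x at 24 (size 4, align 2) → ends 28
ammo at 28 (size 8, align 2) → ends 36
target at 36 (size 24, align 2) → ends 60
vx at 60 (size 4, align 2) → ends 64
score at 64 (size 4, align 2) → ends 68
hp at 68 (size 2, align 2) → ends 70
total 70 bytes, alignment 2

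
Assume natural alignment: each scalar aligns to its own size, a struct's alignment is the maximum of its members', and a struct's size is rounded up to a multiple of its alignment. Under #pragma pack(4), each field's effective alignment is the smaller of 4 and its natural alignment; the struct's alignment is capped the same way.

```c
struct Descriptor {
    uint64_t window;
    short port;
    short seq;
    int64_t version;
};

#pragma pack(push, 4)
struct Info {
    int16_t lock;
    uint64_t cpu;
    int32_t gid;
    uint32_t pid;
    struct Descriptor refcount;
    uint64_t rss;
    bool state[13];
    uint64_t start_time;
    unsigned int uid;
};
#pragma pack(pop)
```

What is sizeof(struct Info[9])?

720

Descriptor: window at 0 (size 8, align 8) → ends 8; port at 8 (size 2, align 2) → ends 10; seq at 10 (size 2, align 2) → ends 12; pad 4 to align 8 for version; version at 16 (size 8, align 8) → ends 24; total 24 bytes, alignment 8
lock at 0 (size 2, align 2) → ends 2
pad 2 to align 4 for cpu
cpu at 4 (size 8, align 4) → ends 12
gid at 12 (size 4, align 4) → ends 16
pid at 16 (size 4, align 4) → ends 20
refcount at 20 (size 24, align 4) → ends 44
rss at 44 (size 8, align 4) → ends 52
state at 52 (size 13, align 1) → ends 65
pad 3 to align 4 for start_time
start_time at 68 (size 8, align 4) → ends 76
uid at 76 (size 4, align 4) → ends 80
total 80 bytes, alignment 4
array of 9: 9 × 80 = 720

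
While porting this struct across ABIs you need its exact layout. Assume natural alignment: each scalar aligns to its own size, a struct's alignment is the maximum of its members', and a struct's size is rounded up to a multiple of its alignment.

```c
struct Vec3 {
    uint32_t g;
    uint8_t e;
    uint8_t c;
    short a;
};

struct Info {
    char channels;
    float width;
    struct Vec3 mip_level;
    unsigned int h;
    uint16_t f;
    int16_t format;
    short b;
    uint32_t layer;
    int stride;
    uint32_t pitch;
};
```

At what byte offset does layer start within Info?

28

Vec3: 0..4  g  (4B, 4-aligned); 4..5  e  (1B, 1-aligned); 5..6  c  (1B, 1-aligned); 6..8  a  (2B, 2-aligned); sizeof = 8, alignof = 4
0..1  channels  (1B, 1-aligned)
1..4  -- padding (3B)
4..8  width  (4B, 4-aligned)
8..16  mip_level  (8B, 4-aligned)
16..20  h  (4B, 4-aligned)
20..22  f  (2B, 2-aligned)
22..24  format  (2B, 2-aligned)
24..26  b  (2B, 2-aligned)
26..28  -- padding (2B)
28..32  layer  (4B, 4-aligned)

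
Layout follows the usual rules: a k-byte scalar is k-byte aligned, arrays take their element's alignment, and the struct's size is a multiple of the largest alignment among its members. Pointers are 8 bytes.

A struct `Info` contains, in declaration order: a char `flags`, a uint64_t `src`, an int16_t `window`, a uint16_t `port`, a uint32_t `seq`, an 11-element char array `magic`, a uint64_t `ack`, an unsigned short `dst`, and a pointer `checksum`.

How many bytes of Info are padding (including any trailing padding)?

@0: flags [1B, align 1] → 1
+7 pad (align 8)
@8: src [8B, align 8] → 16
@16: window [2B, align 2] → 18
@18: port [2B, align 2] → 20
@20: seq [4B, align 4] → 24
@24: magic [11B, align 1] → 35
+5 pad (align 8)
@40: ack [8B, align 8] → 48
@48: dst [2B, align 2] → 50
+6 pad (align 8)
@56: checksum [8B, align 8] → 64
size 64, align 8
data bytes 46, size 64 → padding 18

18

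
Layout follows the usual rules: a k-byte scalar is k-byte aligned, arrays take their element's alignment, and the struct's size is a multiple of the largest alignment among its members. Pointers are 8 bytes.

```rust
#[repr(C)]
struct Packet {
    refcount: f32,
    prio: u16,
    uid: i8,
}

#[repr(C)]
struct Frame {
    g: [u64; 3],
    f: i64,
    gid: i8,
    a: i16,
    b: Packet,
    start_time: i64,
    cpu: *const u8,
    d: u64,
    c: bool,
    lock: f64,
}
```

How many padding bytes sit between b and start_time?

4

Packet: refcount at 0 (size 4, align 4) → ends 4; prio at 4 (size 2, align 2) → ends 6; uid at 6 (size 1, align 1) → ends 7; tail pad 1 to reach multiple of 4; total 8 bytes, alignment 4
g at 0 (size 24, align 8) → ends 24
f at 24 (size 8, align 8) → ends 32
gid at 32 (size 1, align 1) → ends 33
pad 1 to align 2 for a
a at 34 (size 2, align 2) → ends 36
b at 36 (size 8, align 4) → ends 44
pad 4 to align 8 for start_time
start_time at 48 (size 8, align 8) → ends 56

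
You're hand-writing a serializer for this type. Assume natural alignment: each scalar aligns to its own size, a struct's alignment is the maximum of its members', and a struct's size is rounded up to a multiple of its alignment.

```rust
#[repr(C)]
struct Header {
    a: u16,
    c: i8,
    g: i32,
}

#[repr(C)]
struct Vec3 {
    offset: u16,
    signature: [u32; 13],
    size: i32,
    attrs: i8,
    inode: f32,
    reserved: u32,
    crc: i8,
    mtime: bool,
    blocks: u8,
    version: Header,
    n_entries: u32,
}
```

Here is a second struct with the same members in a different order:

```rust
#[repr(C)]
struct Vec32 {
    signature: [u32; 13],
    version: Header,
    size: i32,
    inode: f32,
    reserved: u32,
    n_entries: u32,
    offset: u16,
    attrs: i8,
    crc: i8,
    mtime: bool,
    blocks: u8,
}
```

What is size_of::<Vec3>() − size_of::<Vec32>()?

Header: 0..2  a  (2B, 2-aligned); 2..3  c  (1B, 1-aligned); 3..4  -- padding (1B); 4..8  g  (4B, 4-aligned); sizeof = 8, alignof = 4
0..2  offset  (2B, 2-aligned)
2..4  -- padding (2B)
4..56  signature  (52B, 4-aligned)
56..60  size  (4B, 4-aligned)
60..61  attrs  (1B, 1-aligned)
61..64  -- padding (3B)
64..68  inode  (4B, 4-aligned)
68..72  reserved  (4B, 4-aligned)
72..73  crc  (1B, 1-aligned)
73..74  mtime  (1B, 1-aligned)
74..75  blocks  (1B, 1-aligned)
75..76  -- padding (1B)
76..84  version  (8B, 4-aligned)
84..88  n_entries  (4B, 4-aligned)
sizeof = 88, alignof = 4
— Vec32 —
0..52  signature  (52B, 4-aligned)
52..60  version  (8B, 4-aligned)
60..64  size  (4B, 4-aligned)
64..68  inode  (4B, 4-aligned)
68..72  reserved  (4B, 4-aligned)
72..76  n_entries  (4B, 4-aligned)
76..78  offset  (2B, 2-aligned)
78..79  attrs  (1B, 1-aligned)
79..80  crc  (1B, 1-aligned)
80..81  mtime  (1B, 1-aligned)
81..82  blocks  (1B, 1-aligned)
82..84  -- tail padding (2B)
sizeof = 84, alignof = 4
88 − 84 = 4

4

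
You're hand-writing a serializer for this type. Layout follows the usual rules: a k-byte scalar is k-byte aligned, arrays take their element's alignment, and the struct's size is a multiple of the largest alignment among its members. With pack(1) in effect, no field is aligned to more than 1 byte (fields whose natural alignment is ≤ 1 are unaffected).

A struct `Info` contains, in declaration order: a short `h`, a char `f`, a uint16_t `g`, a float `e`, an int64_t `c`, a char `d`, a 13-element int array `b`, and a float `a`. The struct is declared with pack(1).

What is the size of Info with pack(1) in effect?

74

@0: h [2B, align 1] → 2
@2: f [1B, align 1] → 3
@3: g [2B, align 1] → 5
@5: e [4B, align 1] → 9
@9: c [8B, align 1] → 17
@17: d [1B, align 1] → 18
@18: b [52B, align 1] → 70
@70: a [4B, align 1] → 74
size 74, align 1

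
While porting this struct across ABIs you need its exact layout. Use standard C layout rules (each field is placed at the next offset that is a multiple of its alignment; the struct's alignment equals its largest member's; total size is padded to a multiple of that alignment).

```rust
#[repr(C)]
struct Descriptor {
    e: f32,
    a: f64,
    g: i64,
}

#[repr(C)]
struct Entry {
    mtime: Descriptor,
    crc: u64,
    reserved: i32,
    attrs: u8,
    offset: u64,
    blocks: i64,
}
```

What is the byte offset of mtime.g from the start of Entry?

16

Descriptor: 0..4  e  (4B, 4-aligned); 4..8  -- padding (4B); 8..16  a  (8B, 8-aligned); 16..24  g  (8B, 8-aligned); sizeof = 24, alignof = 8
0..24  mtime  (24B, 8-aligned)
within Descriptor: g at 16
0 + 16 = 16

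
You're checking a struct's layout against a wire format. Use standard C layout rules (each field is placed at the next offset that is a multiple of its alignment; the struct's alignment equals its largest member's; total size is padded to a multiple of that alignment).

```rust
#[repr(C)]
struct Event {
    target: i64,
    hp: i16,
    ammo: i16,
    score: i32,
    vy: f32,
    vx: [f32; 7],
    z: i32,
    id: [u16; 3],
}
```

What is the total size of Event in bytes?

target at 0 (size 8, align 8) → ends 8
hp at 8 (size 2, align 2) → ends 10
ammo at 10 (size 2, align 2) → ends 12
score at 12 (size 4, align 4) → ends 16
vy at 16 (size 4, align 4) → ends 20
vx at 20 (size 28, align 4) → ends 48
z at 48 (size 4, align 4) → ends 52
id at 52 (size 6, align 2) → ends 58
tail pad 6 to reach multiple of 8
total 64 bytes, alignment 8

64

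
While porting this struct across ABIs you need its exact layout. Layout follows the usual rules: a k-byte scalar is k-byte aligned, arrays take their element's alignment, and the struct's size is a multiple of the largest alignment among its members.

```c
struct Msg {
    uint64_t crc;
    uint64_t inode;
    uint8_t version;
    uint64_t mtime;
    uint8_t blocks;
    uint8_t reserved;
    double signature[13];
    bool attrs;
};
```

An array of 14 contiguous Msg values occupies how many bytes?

2128

crc at 0 (size 8, align 8) → ends 8
inode at 8 (size 8, align 8) → ends 16
version at 16 (size 1, align 1) → ends 17
pad 7 to align 8 for mtime
mtime at 24 (size 8, align 8) → ends 32
blocks at 32 (size 1, align 1) → ends 33
reserved at 33 (size 1, align 1) → ends 34
pad 6 to align 8 for signature
signature at 40 (size 104, align 8) → ends 144
attrs at 144 (size 1, align 1) → ends 145
tail pad 7 to reach multiple of 8
total 152 bytes, alignment 8
array of 14: 14 × 152 = 2128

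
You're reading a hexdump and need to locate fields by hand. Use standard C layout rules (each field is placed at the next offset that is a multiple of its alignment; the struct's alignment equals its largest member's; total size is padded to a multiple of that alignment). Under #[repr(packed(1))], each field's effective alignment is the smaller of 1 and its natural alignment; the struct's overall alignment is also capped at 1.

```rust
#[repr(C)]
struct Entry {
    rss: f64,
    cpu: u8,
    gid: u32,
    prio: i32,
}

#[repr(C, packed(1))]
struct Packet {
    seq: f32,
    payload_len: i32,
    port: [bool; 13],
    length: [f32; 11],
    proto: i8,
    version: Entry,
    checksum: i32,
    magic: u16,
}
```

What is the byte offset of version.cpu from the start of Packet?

Entry: rss at 0 (size 8, align 8) → ends 8; cpu at 8 (size 1, align 1) → ends 9; pad 3 to align 4 for gid; gid at 12 (size 4, align 4) → ends 16; prio at 16 (size 4, align 4) → ends 20; tail pad 4 to reach multiple of 8; total 24 bytes, alignment 8
seq at 0 (size 4, align 1) → ends 4
payload_len at 4 (size 4, align 1) → ends 8
port at 8 (size 13, align 1) → ends 21
length at 21 (size 44, align 1) → ends 65
proto at 65 (size 1, align 1) → ends 66
version at 66 (size 24, align 1) → ends 90
within Entry: cpu at 8
66 + 8 = 74

74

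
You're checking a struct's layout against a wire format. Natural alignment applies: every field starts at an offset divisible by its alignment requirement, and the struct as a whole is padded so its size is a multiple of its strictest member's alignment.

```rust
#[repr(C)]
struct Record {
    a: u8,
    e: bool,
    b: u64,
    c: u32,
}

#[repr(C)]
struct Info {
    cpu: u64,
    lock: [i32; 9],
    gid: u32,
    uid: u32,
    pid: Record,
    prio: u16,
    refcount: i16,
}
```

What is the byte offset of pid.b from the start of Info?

Record: @0: a [1B, align 1] → 1; @1: e [1B, align 1] → 2; +6 pad (align 8); @8: b [8B, align 8] → 16; @16: c [4B, align 4] → 20; +4 tail pad (align 8); size 24, align 8
@0: cpu [8B, align 8] → 8
@8: lock [36B, align 4] → 44
@44: gid [4B, align 4] → 48
@48: uid [4B, align 4] → 52
+4 pad (align 8)
@56: pid [24B, align 8] → 80
within Record: b at 8
56 + 8 = 64

64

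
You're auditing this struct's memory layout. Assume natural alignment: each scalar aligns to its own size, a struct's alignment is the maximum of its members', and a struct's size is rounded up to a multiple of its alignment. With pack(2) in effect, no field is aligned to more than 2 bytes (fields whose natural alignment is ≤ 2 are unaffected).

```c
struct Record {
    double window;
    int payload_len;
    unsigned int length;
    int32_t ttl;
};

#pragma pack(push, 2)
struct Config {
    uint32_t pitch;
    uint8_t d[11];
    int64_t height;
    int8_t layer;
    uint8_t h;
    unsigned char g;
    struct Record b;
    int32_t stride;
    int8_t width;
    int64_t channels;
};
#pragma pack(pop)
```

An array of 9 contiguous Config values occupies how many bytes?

594

Record: @0: window [8B, align 8] → 8; @8: payload_len [4B, align 4] → 12; @12: length [4B, align 4] → 16; @16: ttl [4B, align 4] → 20; +4 tail pad (align 8); size 24, align 8
@0: pitch [4B, align 2] → 4
@4: d [11B, align 1] → 15
+1 pad (align 2)
@16: height [8B, align 2] → 24
@24: layer [1B, align 1] → 25
@25: h [1B, align 1] → 26
@26: g [1B, align 1] → 27
+1 pad (align 2)
@28: b [24B, align 2] → 52
@52: stride [4B, align 2] → 56
@56: width [1B, align 1] → 57
+1 pad (align 2)
@58: channels [8B, align 2] → 66
size 66, align 2
array of 9: 9 × 66 = 594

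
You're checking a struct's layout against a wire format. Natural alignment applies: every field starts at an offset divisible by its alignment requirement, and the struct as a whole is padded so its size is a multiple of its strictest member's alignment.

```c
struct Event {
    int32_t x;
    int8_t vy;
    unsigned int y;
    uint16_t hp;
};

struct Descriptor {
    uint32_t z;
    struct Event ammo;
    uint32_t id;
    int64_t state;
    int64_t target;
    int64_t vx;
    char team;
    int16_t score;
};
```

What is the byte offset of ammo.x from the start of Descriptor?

4

Event: @0: x [4B, align 4] → 4; @4: vy [1B, align 1] → 5; +3 pad (align 4); @8: y [4B, align 4] → 12; @12: hp [2B, align 2] → 14; +2 tail pad (align 4); size 16, align 4
@0: z [4B, align 4] → 4
@4: ammo [16B, align 4] → 20
within Event: x at 0
4 + 0 = 4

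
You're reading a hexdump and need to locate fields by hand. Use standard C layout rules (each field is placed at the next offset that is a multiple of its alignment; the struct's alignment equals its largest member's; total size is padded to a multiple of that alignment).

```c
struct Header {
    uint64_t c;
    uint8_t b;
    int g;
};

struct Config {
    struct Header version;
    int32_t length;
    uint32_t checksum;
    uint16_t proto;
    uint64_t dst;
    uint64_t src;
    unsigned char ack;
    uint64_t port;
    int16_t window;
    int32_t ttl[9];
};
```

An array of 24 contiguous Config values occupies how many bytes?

2496

Header: 0..8  c  (8B, 8-aligned); 8..9  b  (1B, 1-aligned); 9..12  -- padding (3B); 12..16  g  (4B, 4-aligned); sizeof = 16, alignof = 8
0..16  version  (16B, 8-aligned)
16..20  length  (4B, 4-aligned)
20..24  checksum  (4B, 4-aligned)
24..26  proto  (2B, 2-aligned)
26..32  -- padding (6B)
32..40  dst  (8B, 8-aligned)
40..48  src  (8B, 8-aligned)
48..49  ack  (1B, 1-aligned)
49..56  -- padding (7B)
56..64  port  (8B, 8-aligned)
64..66  window  (2B, 2-aligned)
66..68  -- padding (2B)
68..104  ttl  (36B, 4-aligned)
sizeof = 104, alignof = 8
array of 24: 24 × 104 = 2496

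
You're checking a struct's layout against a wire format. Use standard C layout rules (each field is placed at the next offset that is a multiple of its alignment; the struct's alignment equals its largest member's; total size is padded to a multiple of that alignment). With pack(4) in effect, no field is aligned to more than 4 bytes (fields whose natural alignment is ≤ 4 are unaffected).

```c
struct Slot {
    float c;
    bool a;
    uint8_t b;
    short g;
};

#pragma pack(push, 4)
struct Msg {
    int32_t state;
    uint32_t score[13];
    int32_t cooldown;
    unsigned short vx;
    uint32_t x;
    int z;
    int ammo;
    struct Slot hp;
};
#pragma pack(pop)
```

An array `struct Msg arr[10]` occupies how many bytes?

Slot: @0: c [4B, align 4] → 4; @4: a [1B, align 1] → 5; @5: b [1B, align 1] → 6; @6: g [2B, align 2] → 8; size 8, align 4
@0: state [4B, align 4] → 4
@4: score [52B, align 4] → 56
@56: cooldown [4B, align 4] → 60
@60: vx [2B, align 2] → 62
+2 pad (align 4)
@64: x [4B, align 4] → 68
@68: z [4B, align 4] → 72
@72: ammo [4B, align 4] → 76
@76: hp [8B, align 4] → 84
size 84, align 4
array of 10: 10 × 84 = 840

840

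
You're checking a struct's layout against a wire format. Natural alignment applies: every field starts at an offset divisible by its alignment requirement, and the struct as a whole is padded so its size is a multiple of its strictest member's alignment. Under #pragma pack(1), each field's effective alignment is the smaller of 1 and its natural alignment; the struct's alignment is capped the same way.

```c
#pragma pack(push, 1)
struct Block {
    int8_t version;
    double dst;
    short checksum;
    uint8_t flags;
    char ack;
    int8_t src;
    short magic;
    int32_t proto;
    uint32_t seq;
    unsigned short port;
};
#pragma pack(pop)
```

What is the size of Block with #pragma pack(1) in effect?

0..1  version  (1B, 1-aligned)
1..9  dst  (8B, 1-aligned)
9..11  checksum  (2B, 1-aligned)
11..12  flags  (1B, 1-aligned)
12..13  ack  (1B, 1-aligned)
13..14  src  (1B, 1-aligned)
14..16  magic  (2B, 1-aligned)
16..20  proto  (4B, 1-aligned)
20..24  seq  (4B, 1-aligned)
24..26  port  (2B, 1-aligned)
sizeof = 26, alignof = 1

26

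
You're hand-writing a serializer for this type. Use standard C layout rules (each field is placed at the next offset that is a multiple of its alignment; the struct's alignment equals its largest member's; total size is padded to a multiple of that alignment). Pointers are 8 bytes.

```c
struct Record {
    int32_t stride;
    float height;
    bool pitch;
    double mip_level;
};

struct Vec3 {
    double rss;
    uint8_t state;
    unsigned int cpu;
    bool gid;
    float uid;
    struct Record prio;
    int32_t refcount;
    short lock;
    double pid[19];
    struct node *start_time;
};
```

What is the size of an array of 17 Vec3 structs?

3672

Record: stride at 0 (size 4, align 4) → ends 4; height at 4 (size 4, align 4) → ends 8; pitch at 8 (size 1, align 1) → ends 9; pad 7 to align 8 for mip_level; mip_level at 16 (size 8, align 8) → ends 24; total 24 bytes, alignment 8
rss at 0 (size 8, align 8) → ends 8
state at 8 (size 1, align 1) → ends 9
pad 3 to align 4 for cpu
cpu at 12 (size 4, align 4) → ends 16
gid at 16 (size 1, align 1) → ends 17
pad 3 to align 4 for uid
uid at 20 (size 4, align 4) → ends 24
prio at 24 (size 24, align 8) → ends 48
refcount at 48 (size 4, align 4) → ends 52
lock at 52 (size 2, align 2) → ends 54
pad 2 to align 8 for pid
pid at 56 (size 152, align 8) → ends 208
start_time at 208 (size 8, align 8) → ends 216
total 216 bytes, alignment 8
array of 17: 17 × 216 = 3672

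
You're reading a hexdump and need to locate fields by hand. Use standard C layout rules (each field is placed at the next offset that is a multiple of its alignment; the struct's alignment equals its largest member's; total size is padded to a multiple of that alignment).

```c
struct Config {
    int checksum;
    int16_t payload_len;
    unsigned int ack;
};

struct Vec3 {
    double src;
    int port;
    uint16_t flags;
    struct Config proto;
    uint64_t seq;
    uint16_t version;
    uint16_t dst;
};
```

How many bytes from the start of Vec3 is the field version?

Config: 0..4  checksum  (4B, 4-aligned); 4..6  payload_len  (2B, 2-aligned); 6..8  -- padding (2B); 8..12  ack  (4B, 4-aligned); sizeof = 12, alignof = 4
0..8  src  (8B, 8-aligned)
8..12  port  (4B, 4-aligned)
12..14  flags  (2B, 2-aligned)
14..16  -- padding (2B)
16..28  proto  (12B, 4-aligned)
28..32  -- padding (4B)
32..40  seq  (8B, 8-aligned)
40..42  version  (2B, 2-aligned)

40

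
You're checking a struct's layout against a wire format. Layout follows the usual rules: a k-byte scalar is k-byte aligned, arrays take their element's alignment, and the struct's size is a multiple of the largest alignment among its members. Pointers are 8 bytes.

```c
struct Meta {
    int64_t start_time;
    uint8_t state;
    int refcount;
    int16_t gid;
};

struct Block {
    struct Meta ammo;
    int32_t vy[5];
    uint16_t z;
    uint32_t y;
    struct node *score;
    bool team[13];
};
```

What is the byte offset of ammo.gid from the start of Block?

16

Meta: @0: start_time [8B, align 8] → 8; @8: state [1B, align 1] → 9; +3 pad (align 4); @12: refcount [4B, align 4] → 16; @16: gid [2B, align 2] → 18; +6 tail pad (align 8); size 24, align 8
@0: ammo [24B, align 8] → 24
within Meta: gid at 16
0 + 16 = 16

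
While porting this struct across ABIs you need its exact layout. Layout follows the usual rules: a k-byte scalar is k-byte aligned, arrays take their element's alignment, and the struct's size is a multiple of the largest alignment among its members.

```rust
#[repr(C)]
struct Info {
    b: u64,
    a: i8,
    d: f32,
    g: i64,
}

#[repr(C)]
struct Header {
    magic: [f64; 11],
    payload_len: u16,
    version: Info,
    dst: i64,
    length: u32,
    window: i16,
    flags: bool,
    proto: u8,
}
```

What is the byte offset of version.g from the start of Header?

Info: 0..8  b  (8B, 8-aligned); 8..9  a  (1B, 1-aligned); 9..12  -- padding (3B); 12..16  d  (4B, 4-aligned); 16..24  g  (8B, 8-aligned); sizeof = 24, alignof = 8
0..88  magic  (88B, 8-aligned)
88..90  payload_len  (2B, 2-aligned)
90..96  -- padding (6B)
96..120  version  (24B, 8-aligned)
within Info: g at 16
96 + 16 = 112

112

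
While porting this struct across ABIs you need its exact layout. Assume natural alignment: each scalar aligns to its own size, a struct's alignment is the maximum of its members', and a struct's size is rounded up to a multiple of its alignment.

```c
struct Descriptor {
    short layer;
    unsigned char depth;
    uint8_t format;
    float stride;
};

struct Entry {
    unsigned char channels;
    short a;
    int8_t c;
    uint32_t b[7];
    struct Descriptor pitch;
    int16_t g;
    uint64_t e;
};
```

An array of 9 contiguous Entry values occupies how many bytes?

Descriptor: @0: layer [2B, align 2] → 2; @2: depth [1B, align 1] → 3; @3: format [1B, align 1] → 4; @4: stride [4B, align 4] → 8; size 8, align 4
@0: channels [1B, align 1] → 1
+1 pad (align 2)
@2: a [2B, align 2] → 4
@4: c [1B, align 1] → 5
+3 pad (align 4)
@8: b [28B, align 4] → 36
@36: pitch [8B, align 4] → 44
@44: g [2B, align 2] → 46
+2 pad (align 8)
@48: e [8B, align 8] → 56
size 56, align 8
array of 9: 9 × 56 = 504

504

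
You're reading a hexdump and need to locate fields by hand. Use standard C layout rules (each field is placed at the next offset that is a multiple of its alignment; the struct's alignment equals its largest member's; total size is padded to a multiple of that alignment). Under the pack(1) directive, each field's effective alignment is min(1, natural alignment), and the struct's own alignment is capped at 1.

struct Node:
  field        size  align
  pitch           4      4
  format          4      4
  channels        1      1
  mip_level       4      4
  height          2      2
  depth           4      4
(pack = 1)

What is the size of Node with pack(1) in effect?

0..4  pitch  (4B, 1-aligned)
4..8  format  (4B, 1-aligned)
8..9  channels  (1B, 1-aligned)
9..13  mip_level  (4B, 1-aligned)
13..15  height  (2B, 1-aligned)
15..19  depth  (4B, 1-aligned)
sizeof = 19, alignof = 1

19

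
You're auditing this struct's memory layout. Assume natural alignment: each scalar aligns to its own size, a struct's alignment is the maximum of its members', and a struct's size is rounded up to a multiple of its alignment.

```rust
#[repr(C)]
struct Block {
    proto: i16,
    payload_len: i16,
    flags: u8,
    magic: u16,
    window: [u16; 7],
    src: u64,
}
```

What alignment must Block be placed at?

8

member alignments: proto=2, payload_len=2, flags=1, magic=2, window=2, src=8
max = 8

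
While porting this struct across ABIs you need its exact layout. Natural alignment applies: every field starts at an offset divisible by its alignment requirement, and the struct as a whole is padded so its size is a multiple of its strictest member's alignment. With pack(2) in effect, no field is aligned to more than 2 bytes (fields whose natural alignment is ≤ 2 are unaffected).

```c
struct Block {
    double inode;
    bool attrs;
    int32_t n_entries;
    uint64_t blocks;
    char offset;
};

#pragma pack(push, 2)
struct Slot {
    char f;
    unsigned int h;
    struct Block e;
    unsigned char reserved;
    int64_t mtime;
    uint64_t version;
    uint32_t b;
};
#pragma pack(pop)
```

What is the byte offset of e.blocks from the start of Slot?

22

Block: 0..8  inode  (8B, 8-aligned); 8..9  attrs  (1B, 1-aligned); 9..12  -- padding (3B); 12..16  n_entries  (4B, 4-aligned); 16..24  blocks  (8B, 8-aligned); 24..25  offset  (1B, 1-aligned); 25..32  -- tail padding (7B); sizeof = 32, alignof = 8
0..1  f  (1B, 1-aligned)
1..2  -- padding (1B)
2..6  h  (4B, 2-aligned)
6..38  e  (32B, 2-aligned)
within Block: blocks at 16
6 + 16 = 22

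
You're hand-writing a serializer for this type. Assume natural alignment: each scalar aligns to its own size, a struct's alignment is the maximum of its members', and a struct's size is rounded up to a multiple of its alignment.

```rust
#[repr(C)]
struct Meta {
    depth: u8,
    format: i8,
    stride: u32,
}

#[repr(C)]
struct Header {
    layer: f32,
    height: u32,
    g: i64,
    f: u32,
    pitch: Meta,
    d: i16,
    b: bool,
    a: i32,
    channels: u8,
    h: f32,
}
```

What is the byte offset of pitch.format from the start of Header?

Meta: @0: depth [1B, align 1] → 1; @1: format [1B, align 1] → 2; +2 pad (align 4); @4: stride [4B, align 4] → 8; size 8, align 4
@0: layer [4B, align 4] → 4
@4: height [4B, align 4] → 8
@8: g [8B, align 8] → 16
@16: f [4B, align 4] → 20
@20: pitch [8B, align 4] → 28
within Meta: format at 1
20 + 1 = 21

21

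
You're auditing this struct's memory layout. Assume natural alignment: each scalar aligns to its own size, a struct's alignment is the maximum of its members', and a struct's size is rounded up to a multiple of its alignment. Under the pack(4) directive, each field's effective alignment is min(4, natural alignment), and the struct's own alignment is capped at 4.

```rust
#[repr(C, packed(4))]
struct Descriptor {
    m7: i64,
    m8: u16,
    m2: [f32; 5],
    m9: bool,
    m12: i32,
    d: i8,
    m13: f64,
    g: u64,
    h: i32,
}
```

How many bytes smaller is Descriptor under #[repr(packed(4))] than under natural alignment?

8

natural layout:
  0..8  m7  (8B, 8-aligned)
  8..10  m8  (2B, 2-aligned)
  10..12  -- padding (2B)
  12..32  m2  (20B, 4-aligned)
  32..33  m9  (1B, 1-aligned)
  33..36  -- padding (3B)
  36..40  m12  (4B, 4-aligned)
  40..41  d  (1B, 1-aligned)
  41..48  -- padding (7B)
  48..56  m13  (8B, 8-aligned)
  56..64  g  (8B, 8-aligned)
  64..68  h  (4B, 4-aligned)
  68..72  -- tail padding (4B)
  sizeof = 72, alignof = 8
packed(4) layout:
  0..8  m7  (8B, 4-aligned)
  8..10  m8  (2B, 2-aligned)
  10..12  -- padding (2B)
  12..32  m2  (20B, 4-aligned)
  32..33  m9  (1B, 1-aligned)
  33..36  -- padding (3B)
  36..40  m12  (4B, 4-aligned)
  40..41  d  (1B, 1-aligned)
  41..44  -- padding (3B)
  44..52  m13  (8B, 4-aligned)
  52..60  g  (8B, 4-aligned)
  60..64  h  (4B, 4-aligned)
  sizeof = 64, alignof = 4
72 − 64 = 8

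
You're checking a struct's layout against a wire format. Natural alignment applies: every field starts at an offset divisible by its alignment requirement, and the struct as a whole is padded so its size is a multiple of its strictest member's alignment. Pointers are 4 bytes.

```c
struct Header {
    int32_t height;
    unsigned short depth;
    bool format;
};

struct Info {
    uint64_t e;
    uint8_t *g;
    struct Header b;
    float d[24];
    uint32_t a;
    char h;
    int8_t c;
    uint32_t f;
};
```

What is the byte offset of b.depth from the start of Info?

16

Header: @0: height [4B, align 4] → 4; @4: depth [2B, align 2] → 6; @6: format [1B, align 1] → 7; +1 tail pad (align 4); size 8, align 4
@0: e [8B, align 8] → 8
@8: g [4B, align 4] → 12
@12: b [8B, align 4] → 20
within Header: depth at 4
12 + 4 = 16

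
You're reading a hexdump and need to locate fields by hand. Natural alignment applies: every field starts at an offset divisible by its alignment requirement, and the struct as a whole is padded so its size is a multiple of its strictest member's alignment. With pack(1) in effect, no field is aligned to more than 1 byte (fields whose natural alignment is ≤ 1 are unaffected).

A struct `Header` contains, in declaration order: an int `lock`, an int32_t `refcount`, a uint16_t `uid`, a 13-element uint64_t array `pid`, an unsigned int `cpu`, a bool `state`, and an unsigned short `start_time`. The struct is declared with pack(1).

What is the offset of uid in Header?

0..4  lock  (4B, 1-aligned)
4..8  refcount  (4B, 1-aligned)
8..10  uid  (2B, 1-aligned)

8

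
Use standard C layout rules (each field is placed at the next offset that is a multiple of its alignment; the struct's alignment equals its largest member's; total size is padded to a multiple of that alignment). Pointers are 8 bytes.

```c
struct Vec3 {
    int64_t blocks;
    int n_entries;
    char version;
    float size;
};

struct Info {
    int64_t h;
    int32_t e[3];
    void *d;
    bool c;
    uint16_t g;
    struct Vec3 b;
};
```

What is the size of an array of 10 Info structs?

Vec3: blocks at 0 (size 8, align 8) → ends 8; n_entries at 8 (size 4, align 4) → ends 12; version at 12 (size 1, align 1) → ends 13; pad 3 to align 4 for size; size at 16 (size 4, align 4) → ends 20; tail pad 4 to reach multiple of 8; total 24 bytes, alignment 8
h at 0 (size 8, align 8) → ends 8
e at 8 (size 12, align 4) → ends 20
pad 4 to align 8 for d
d at 24 (size 8, align 8) → ends 32
c at 32 (size 1, align 1) → ends 33
pad 1 to align 2 for g
g at 34 (size 2, align 2) → ends 36
pad 4 to align 8 for b
b at 40 (size 24, align 8) → ends 64
total 64 bytes, alignment 8
array of 10: 10 × 64 = 640

640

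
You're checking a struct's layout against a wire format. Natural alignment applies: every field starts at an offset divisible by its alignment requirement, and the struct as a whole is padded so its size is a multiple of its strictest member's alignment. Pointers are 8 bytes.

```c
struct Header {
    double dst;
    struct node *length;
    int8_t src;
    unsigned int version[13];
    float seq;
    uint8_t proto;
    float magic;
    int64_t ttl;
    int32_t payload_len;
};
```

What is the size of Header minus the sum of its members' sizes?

14

@0: dst [8B, align 8] → 8
@8: length [8B, align 8] → 16
@16: src [1B, align 1] → 17
+3 pad (align 4)
@20: version [52B, align 4] → 72
@72: seq [4B, align 4] → 76
@76: proto [1B, align 1] → 77
+3 pad (align 4)
@80: magic [4B, align 4] → 84
+4 pad (align 8)
@88: ttl [8B, align 8] → 96
@96: payload_len [4B, align 4] → 100
+4 tail pad (align 8)
size 104, align 8
data bytes 90, size 104 → padding 14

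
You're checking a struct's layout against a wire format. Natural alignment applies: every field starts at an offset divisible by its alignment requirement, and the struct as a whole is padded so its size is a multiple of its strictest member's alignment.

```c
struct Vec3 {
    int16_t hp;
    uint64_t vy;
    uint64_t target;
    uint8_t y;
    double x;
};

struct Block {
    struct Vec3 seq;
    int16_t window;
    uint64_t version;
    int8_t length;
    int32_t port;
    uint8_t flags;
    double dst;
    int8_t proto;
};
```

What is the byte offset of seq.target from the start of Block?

Vec3: @0: hp [2B, align 2] → 2; +6 pad (align 8); @8: vy [8B, align 8] → 16; @16: target [8B, align 8] → 24; @24: y [1B, align 1] → 25; +7 pad (align 8); @32: x [8B, align 8] → 40; size 40, align 8
@0: seq [40B, align 8] → 40
within Vec3: target at 16
0 + 16 = 16

16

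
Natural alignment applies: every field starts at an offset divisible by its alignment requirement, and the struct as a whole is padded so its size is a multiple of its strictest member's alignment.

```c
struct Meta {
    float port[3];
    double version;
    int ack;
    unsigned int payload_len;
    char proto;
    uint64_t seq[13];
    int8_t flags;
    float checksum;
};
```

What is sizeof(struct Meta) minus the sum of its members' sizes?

14

port at 0 (size 12, align 4) → ends 12
pad 4 to align 8 for version
version at 16 (size 8, align 8) → ends 24
ack at 24 (size 4, align 4) → ends 28
payload_len at 28 (size 4, align 4) → ends 32
proto at 32 (size 1, align 1) → ends 33
pad 7 to align 8 for seq
seq at 40 (size 104, align 8) → ends 144
flags at 144 (size 1, align 1) → ends 145
pad 3 to align 4 for checksum
checksum at 148 (size 4, align 4) → ends 152
total 152 bytes, alignment 8
data bytes 138, size 152 → padding 14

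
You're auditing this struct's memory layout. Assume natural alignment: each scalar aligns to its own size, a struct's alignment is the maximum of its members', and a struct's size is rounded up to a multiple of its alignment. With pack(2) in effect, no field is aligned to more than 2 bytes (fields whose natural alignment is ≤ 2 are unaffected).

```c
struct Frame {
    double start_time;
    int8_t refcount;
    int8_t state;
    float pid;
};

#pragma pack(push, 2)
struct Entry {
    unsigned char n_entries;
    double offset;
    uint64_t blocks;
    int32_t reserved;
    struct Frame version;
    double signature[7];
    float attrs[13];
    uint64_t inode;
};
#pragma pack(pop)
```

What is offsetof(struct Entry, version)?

Frame: start_time at 0 (size 8, align 8) → ends 8; refcount at 8 (size 1, align 1) → ends 9; state at 9 (size 1, align 1) → ends 10; pad 2 to align 4 for pid; pid at 12 (size 4, align 4) → ends 16; total 16 bytes, alignment 8
n_entries at 0 (size 1, align 1) → ends 1
pad 1 to align 2 for offset
offset at 2 (size 8, align 2) → ends 10
blocks at 10 (size 8, align 2) → ends 18
reserved at 18 (size 4, align 2) → ends 22
version at 22 (size 16, align 2) → ends 38

22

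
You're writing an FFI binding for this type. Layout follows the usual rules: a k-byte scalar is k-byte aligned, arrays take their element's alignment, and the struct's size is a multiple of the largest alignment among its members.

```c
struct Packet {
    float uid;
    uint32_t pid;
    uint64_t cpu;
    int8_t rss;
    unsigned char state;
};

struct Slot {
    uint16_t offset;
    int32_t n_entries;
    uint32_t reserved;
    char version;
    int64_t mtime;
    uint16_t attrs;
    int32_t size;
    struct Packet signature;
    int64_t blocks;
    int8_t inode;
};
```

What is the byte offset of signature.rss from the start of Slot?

48

Packet: @0: uid [4B, align 4] → 4; @4: pid [4B, align 4] → 8; @8: cpu [8B, align 8] → 16; @16: rss [1B, align 1] → 17; @17: state [1B, align 1] → 18; +6 tail pad (align 8); size 24, align 8
@0: offset [2B, align 2] → 2
+2 pad (align 4)
@4: n_entries [4B, align 4] → 8
@8: reserved [4B, align 4] → 12
@12: version [1B, align 1] → 13
+3 pad (align 8)
@16: mtime [8B, align 8] → 24
@24: attrs [2B, align 2] → 26
+2 pad (align 4)
@28: size [4B, align 4] → 32
@32: signature [24B, align 8] → 56
within Packet: rss at 16
32 + 16 = 48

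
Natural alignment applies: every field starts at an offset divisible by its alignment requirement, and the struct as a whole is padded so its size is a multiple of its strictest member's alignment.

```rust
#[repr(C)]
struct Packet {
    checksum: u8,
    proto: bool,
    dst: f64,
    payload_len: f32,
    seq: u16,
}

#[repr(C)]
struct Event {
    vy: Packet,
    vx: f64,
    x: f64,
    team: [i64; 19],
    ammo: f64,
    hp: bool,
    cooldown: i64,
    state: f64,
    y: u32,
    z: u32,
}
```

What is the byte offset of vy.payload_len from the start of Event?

Packet: @0: checksum [1B, align 1] → 1; @1: proto [1B, align 1] → 2; +6 pad (align 8); @8: dst [8B, align 8] → 16; @16: payload_len [4B, align 4] → 20; @20: seq [2B, align 2] → 22; +2 tail pad (align 8); size 24, align 8
@0: vy [24B, align 8] → 24
within Packet: payload_len at 16
0 + 16 = 16

16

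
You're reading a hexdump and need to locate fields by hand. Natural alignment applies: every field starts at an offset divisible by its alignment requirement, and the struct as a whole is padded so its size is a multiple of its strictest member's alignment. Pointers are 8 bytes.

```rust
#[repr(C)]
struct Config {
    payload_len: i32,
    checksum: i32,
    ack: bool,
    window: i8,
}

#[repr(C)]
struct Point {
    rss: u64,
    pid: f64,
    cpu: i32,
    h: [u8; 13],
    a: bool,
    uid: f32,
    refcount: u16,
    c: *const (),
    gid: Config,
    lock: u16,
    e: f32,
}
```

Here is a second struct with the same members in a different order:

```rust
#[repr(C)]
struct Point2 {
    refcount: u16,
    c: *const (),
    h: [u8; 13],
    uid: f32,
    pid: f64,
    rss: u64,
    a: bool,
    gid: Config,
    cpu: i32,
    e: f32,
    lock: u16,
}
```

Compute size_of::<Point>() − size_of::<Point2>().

Config: 0..4  payload_len  (4B, 4-aligned); 4..8  checksum  (4B, 4-aligned); 8..9  ack  (1B, 1-aligned); 9..10  window  (1B, 1-aligned); 10..12  -- tail padding (2B); sizeof = 12, alignof = 4
0..8  rss  (8B, 8-aligned)
8..16  pid  (8B, 8-aligned)
16..20  cpu  (4B, 4-aligned)
20..33  h  (13B, 1-aligned)
33..34  a  (1B, 1-aligned)
34..36  -- padding (2B)
36..40  uid  (4B, 4-aligned)
40..42  refcount  (2B, 2-aligned)
42..48  -- padding (6B)
48..56  c  (8B, 8-aligned)
56..68  gid  (12B, 4-aligned)
68..70  lock  (2B, 2-aligned)
70..72  -- padding (2B)
72..76  e  (4B, 4-aligned)
76..80  -- tail padding (4B)
sizeof = 80, alignof = 8
— Point2 —
0..2  refcount  (2B, 2-aligned)
2..8  -- padding (6B)
8..16  c  (8B, 8-aligned)
16..29  h  (13B, 1-aligned)
29..32  -- padding (3B)
32..36  uid  (4B, 4-aligned)
36..40  -- padding (4B)
40..48  pid  (8B, 8-aligned)
48..56  rss  (8B, 8-aligned)
56..57  a  (1B, 1-aligned)
57..60  -- padding (3B)
60..72  gid  (12B, 4-aligned)
72..76  cpu  (4B, 4-aligned)
76..80  e  (4B, 4-aligned)
80..82  lock  (2B, 2-aligned)
82..88  -- tail padding (6B)
sizeof = 88, alignof = 8
80 − 88 = -8

-8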